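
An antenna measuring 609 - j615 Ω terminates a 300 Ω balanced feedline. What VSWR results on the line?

Γ = (Z_L − Z_0)/(Z_L + Z_0) = (309 − j615)/(909 − j615)
|Γ| = 688/1100 = 0.627
VSWR = (1 + |Γ|)/(1 − |Γ|) = 1.63/0.373

VSWR ≈ 4.36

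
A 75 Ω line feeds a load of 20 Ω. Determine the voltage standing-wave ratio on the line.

VSWR ≈ 3.75

Γ = (20 − 75)/(20 + 75) = -0.579
VSWR = (1 + 0.579)/(1 − 0.579)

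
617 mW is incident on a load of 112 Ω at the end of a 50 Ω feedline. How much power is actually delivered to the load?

Γ = (112 − 50)/(112 + 50) = 0.383
|Γ|² = 0.146
P_refl = |Γ|²·P_inc = 90.4 mW, P_del = (1 − |Γ|²)·P_inc = 527 mW

P_delivered ≈ 527 mW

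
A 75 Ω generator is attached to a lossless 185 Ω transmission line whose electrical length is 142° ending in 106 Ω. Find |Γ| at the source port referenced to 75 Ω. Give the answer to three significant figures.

tan(βl) = -0.781
Z_in = Z_0·(Z_L + jZ_0·tanβl)/(Z_0 + jZ_L·tanβl) = 142 − j80.9 Ω
Γ_s = (Z_in − Z_s)/(Z_in + Z_s) = (67.2 − j80.9)/(217 − j80.9), |Γ_s| = 0.454

|Γ| ≈ 0.454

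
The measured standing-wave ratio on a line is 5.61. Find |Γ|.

|Γ| ≈ 0.697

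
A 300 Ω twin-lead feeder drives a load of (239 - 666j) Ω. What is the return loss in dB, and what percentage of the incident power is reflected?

Γ = (-61 − j666)/(539 − j666), |Γ| = 0.781
RL = −20·log₁₀(0.781) = 2.15 dB
P_refl/P_inc = |Γ|² = 0.609

RL ≈ 2.15 dB; 60.9% of incident power reflected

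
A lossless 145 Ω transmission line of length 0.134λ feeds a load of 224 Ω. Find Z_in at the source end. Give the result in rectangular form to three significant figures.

βl = 2π × 0.134 = 48.2°
tan(βl) = tan(48.2°) = 1.12
Z_in = Z_0·(Z_L + jZ_0·tanβl)/(Z_0 + jZ_L·tanβl)
     = 145·(224 + j162)/(145 + j251)

Z_in ≈ 126 − j56.4 Ω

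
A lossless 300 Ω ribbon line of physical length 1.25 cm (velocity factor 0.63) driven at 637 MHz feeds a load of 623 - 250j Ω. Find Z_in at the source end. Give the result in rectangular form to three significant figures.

λ = v/f = 0.63·c / 637 MHz = 0.297 m
βl = 2π·l/λ = 2π × 0.0421 = 15.2°
tan(βl) = tan(15.2°) = 0.271
Z_in = Z_0·(Z_L + jZ_0·tanβl)/(Z_0 + jZ_L·tanβl)
     = 300·(623 − j169)/(368 + j169)

Z_in ≈ 368 − j306 Ω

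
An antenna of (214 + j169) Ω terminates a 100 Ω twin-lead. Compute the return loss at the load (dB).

RL ≈ 4.86 dB

Γ = (114 + j169)/(314 + j169), |Γ| = 0.572
RL = −20·log₁₀|Γ| = −20·log₁₀(0.572)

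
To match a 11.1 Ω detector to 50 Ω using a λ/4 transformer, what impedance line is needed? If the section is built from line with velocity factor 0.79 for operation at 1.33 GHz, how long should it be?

Z_qwt ≈ 23.6 Ω; length ≈ 4.45 cm

Z_qwt = √(Z_0·R_L) = √(50 × 11.1) = √555
λ = 0.79·c/f = 0.178 m, so l = λ/4 = 0.0445 m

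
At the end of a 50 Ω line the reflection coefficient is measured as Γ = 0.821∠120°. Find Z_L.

Z_L ≈ 6.53 + j28.5 Ω

Z_L = Z_0·(1 + Γ)/(1 − Γ) = 50·(0.59 + j0.711)/(1.41 − j0.711)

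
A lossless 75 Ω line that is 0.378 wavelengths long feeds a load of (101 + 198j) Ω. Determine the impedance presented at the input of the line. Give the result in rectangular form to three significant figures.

Z_in ≈ 13.7 + j40.5 Ω

βl = 2π × 0.378 = 136°
tan(βl) = tan(136°) = -0.963
Z_in = Z_0·(Z_L + jZ_0·tanβl)/(Z_0 + jZ_L·tanβl)
     = 75·(101 + j126)/(266 − j97.3)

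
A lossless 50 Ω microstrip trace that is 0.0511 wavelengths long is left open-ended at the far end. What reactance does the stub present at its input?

βl = 2π × 0.0511 = 18.4°
tan(βl) = 0.333
For an open-ended stub, Z_in = −jZ_0·cot(βl) = −jZ_0/tan(βl)

X_in ≈ -150 Ω (capacitive)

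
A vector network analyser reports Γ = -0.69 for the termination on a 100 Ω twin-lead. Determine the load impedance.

Z_L = Z_0·(1 + Γ)/(1 − Γ) = 100·(0.31)/(1.69)

Z_L ≈ 18.3 Ω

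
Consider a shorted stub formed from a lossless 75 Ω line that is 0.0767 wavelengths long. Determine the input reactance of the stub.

X_in ≈ 39.2 Ω (inductive)

βl = 2π × 0.0767 = 27.6°
tan(βl) = 0.523
For a shorted stub, Z_in = jZ_0·tan(βl)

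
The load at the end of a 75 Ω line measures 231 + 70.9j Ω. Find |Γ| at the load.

Γ = (Z_L − Z_0)/(Z_L + Z_0) = (156 + j70.9)/(306 + j70.9)
|Γ| = 171/314

|Γ| ≈ 0.546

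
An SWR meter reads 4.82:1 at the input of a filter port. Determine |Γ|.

|Γ| = (S − 1)/(S + 1) = (4.82 − 1)/(4.82 + 1) = 3.82/5.82

|Γ| ≈ 0.656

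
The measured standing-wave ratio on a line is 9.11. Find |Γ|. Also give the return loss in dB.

|Γ| ≈ 0.802; return loss ≈ 1.91 dB

|Γ| = (S − 1)/(S + 1) = (9.11 − 1)/(9.11 + 1) = 8.11/10.1
RL = −20·log₁₀|Γ| = −20·log₁₀(0.802)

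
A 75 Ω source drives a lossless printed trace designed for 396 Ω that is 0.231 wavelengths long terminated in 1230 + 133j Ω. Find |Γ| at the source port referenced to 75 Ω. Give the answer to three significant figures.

|Γ| ≈ 0.369

βl = 2π × 0.231 = 83.2°
tan(βl) = 8.34
Z_in = Z_0·(Z_L + jZ_0·tanβl)/(Z_0 + jZ_L·tanβl) = 129 − j56.4 Ω
Γ_s = (Z_in − Z_s)/(Z_in + Z_s) = (53.7 − j56.4)/(204 − j56.4), |Γ_s| = 0.369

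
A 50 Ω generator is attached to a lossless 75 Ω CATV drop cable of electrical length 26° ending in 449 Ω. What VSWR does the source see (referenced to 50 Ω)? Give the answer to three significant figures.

VSWR ≈ 8.03

tan(βl) = 0.488
Z_in = Z_0·(Z_L + jZ_0·tanβl)/(Z_0 + jZ_L·tanβl) = 58.3 − j134 Ω
Γ_s = (Z_in − Z_s)/(Z_in + Z_s) = (8.35 − j134)/(108 − j134), |Γ_s| = 0.779
VSWR = (1 + |Γ_s|)/(1 − |Γ_s|)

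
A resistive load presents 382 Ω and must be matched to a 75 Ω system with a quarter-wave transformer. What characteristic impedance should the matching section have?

Z_qwt ≈ 169 Ω

Z_qwt = √(Z_0·R_L) = √(75 × 382) = √28650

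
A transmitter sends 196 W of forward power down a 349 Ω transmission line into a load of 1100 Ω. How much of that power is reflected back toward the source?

P_reflected ≈ 52.7 W

Γ = (1100 − 349)/(1100 + 349) = 0.518
|Γ|² = 0.269
P_refl = |Γ|²·P_inc = 52.7 W, P_del = (1 − |Γ|²)·P_inc = 143 W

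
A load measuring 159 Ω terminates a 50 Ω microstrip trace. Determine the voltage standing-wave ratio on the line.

Γ = (159 − 50)/(159 + 50) = 0.522
VSWR = (1 + 0.522)/(1 − 0.522)

VSWR ≈ 3.18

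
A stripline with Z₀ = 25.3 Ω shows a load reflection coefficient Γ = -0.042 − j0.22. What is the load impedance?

Z_L = Z_0·(1 + Γ)/(1 − Γ) = 25.3·(0.958 − j0.22)/(1.04 + j0.22)

Z_L ≈ 21.2 − j9.82 Ω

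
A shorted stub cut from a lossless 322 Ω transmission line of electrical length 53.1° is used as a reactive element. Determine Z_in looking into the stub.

tan(βl) = 1.33
For a shorted stub, Z_in = jZ_0·tan(βl)

Z_in ≈ +j429 Ω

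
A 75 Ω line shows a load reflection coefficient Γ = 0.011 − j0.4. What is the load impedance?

Z_L ≈ 55.3 − j52.7 Ω

Z_L = Z_0·(1 + Γ)/(1 − Γ) = 75·(1.01 − j0.4)/(0.989 + j0.4)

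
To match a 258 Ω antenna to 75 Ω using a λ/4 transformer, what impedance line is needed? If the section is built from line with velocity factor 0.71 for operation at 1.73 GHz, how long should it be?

Z_qwt ≈ 139 Ω; length ≈ 3.08 cm

Z_qwt = √(Z_0·R_L) = √(75 × 258) = √19350
λ = 0.71·c/f = 0.123 m, so l = λ/4 = 0.0308 m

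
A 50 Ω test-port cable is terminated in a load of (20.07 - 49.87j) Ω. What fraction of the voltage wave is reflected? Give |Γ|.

Γ = (Z_L − Z_0)/(Z_L + Z_0) = (-29.93 − j49.87)/(70.07 − j49.87)
|Γ| = 58.2/86

|Γ| ≈ 0.676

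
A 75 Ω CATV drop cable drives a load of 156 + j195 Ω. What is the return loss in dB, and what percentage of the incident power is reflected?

Γ = (81 + j195)/(231 + j195), |Γ| = 0.698
RL = −20·log₁₀(0.698) = 3.12 dB
P_refl/P_inc = |Γ|² = 0.488

RL ≈ 3.12 dB; 48.8% of incident power reflected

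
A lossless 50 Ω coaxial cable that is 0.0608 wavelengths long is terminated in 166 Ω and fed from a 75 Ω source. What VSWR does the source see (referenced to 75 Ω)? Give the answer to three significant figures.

βl = 2π × 0.0608 = 21.9°
tan(βl) = 0.402
Z_in = Z_0·(Z_L + jZ_0·tanβl)/(Z_0 + jZ_L·tanβl) = 69.4 − j72.4 Ω
Γ_s = (Z_in − Z_s)/(Z_in + Z_s) = (-5.63 − j72.4)/(144 − j72.4), |Γ_s| = 0.45
VSWR = (1 + |Γ_s|)/(1 − |Γ_s|)

VSWR ≈ 2.64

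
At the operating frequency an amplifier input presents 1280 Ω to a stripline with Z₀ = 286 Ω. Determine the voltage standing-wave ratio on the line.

VSWR ≈ 4.48

For a purely resistive load, VSWR = R_L/Z_0 or Z_0/R_L (whichever > 1) = 1280/286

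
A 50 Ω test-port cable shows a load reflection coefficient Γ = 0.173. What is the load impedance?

Z_L ≈ 70.9 Ω

Z_L = Z_0·(1 + Γ)/(1 − Γ) = 50·(1.17)/(0.827)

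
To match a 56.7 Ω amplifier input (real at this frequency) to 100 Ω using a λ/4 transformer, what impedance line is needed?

Z_qwt = √(Z_0·R_L) = √(100 × 56.7) = √5670

Z_qwt ≈ 75.3 Ω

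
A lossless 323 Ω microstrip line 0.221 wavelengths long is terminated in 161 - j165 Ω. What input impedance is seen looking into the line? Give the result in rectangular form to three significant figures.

Z_in ≈ 228 + j258 Ω

βl = 2π × 0.221 = 79.6°
tan(βl) = tan(79.6°) = 5.43
Z_in = Z_0·(Z_L + jZ_0·tanβl)/(Z_0 + jZ_L·tanβl)
     = 323·(161 + j1590)/(1220 + j874)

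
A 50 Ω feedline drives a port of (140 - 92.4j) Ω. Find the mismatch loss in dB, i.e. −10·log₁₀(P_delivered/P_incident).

mismatch loss ≈ 2.03 dB

Γ = (90 − j92.4)/(190 − j92.4), |Γ| = 0.611
|Γ|² = 0.373, so P_del/P_inc = 1 − |Γ|² = 0.627
ML = −10·log₁₀(1 − |Γ|²)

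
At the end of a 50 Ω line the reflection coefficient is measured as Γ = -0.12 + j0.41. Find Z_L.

Z_L ≈ 28.7 + j28.8 Ω

Z_L = Z_0·(1 + Γ)/(1 − Γ) = 50·(0.88 + j0.41)/(1.12 − j0.41)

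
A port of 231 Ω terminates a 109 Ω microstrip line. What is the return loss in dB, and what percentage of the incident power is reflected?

Γ = (231 − 109)/(231 + 109) = 0.359
RL = −20·log₁₀(0.359) = 8.9 dB
P_refl/P_inc = |Γ|² = 0.129

RL ≈ 8.9 dB; 12.9% of incident power reflected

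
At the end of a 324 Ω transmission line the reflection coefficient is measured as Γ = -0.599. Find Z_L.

Z_L = Z_0·(1 + Γ)/(1 − Γ) = 324·(0.401)/(1.6)

Z_L ≈ 81.3 Ω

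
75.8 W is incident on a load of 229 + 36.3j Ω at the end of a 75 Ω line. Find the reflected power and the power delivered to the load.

P_reflected ≈ 20.2 W; P_delivered ≈ 55.6 W

|Γ| = |(154 + j36.3)/(304 + j36.3)| = 0.517
|Γ|² = 0.267
P_refl = |Γ|²·P_inc = 20.2 W, P_del = (1 − |Γ|²)·P_inc = 55.6 W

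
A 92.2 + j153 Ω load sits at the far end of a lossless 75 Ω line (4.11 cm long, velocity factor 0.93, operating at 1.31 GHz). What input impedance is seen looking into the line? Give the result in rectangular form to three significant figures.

Z_in ≈ 24.5 − j61.3 Ω

λ = v/f = 0.93·c / 1.31 GHz = 0.213 m
βl = 2π·l/λ = 2π × 0.193 = 69.5°
tan(βl) = tan(69.5°) = 2.67
Z_in = Z_0·(Z_L + jZ_0·tanβl)/(Z_0 + jZ_L·tanβl)
     = 75·(92.2 + j353)/(-334 + j246)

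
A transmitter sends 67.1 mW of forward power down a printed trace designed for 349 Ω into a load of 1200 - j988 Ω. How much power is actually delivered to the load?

|Γ| = |(851 − j988)/(1549 − j988)| = 0.71
|Γ|² = 0.504
P_refl = |Γ|²·P_inc = 33.8 mW, P_del = (1 − |Γ|²)·P_inc = 33.3 mW

P_delivered ≈ 33.3 mW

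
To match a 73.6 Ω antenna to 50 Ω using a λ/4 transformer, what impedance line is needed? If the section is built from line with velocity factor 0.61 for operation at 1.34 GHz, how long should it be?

Z_qwt ≈ 60.7 Ω; length ≈ 3.41 cm

Z_qwt = √(Z_0·R_L) = √(50 × 73.6) = √3680
λ = 0.61·c/f = 0.137 m, so l = λ/4 = 0.0341 m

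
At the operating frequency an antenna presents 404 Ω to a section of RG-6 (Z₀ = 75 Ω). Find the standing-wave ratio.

VSWR ≈ 5.39

For a purely resistive load, VSWR = R_L/Z_0 or Z_0/R_L (whichever > 1) = 404/75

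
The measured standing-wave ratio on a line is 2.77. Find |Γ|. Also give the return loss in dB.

|Γ| ≈ 0.469; return loss ≈ 6.57 dB

|Γ| = (S − 1)/(S + 1) = (2.77 − 1)/(2.77 + 1) = 1.77/3.77
RL = −20·log₁₀|Γ| = −20·log₁₀(0.469)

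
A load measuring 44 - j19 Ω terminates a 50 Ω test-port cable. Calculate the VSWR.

VSWR ≈ 1.52

Γ = (Z_L − Z_0)/(Z_L + Z_0) = (-6 − j19)/(94 − j19)
|Γ| = 19.9/95.9 = 0.208
VSWR = (1 + |Γ|)/(1 − |Γ|) = 1.21/0.792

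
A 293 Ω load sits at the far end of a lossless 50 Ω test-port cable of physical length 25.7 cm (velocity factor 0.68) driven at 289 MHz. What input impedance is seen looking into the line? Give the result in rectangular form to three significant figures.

λ = v/f = 0.68·c / 289 MHz = 0.706 m
βl = 2π·l/λ = 2π × 0.364 = 131°
tan(βl) = tan(131°) = -1.15
Z_in = Z_0·(Z_L + jZ_0·tanβl)/(Z_0 + jZ_L·tanβl)
     = 50·(293 − j57.4)/(50 − j336)

Z_in ≈ 14.7 + j41.4 Ω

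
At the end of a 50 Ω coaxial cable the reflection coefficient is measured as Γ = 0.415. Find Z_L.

Z_L = Z_0·(1 + Γ)/(1 − Γ) = 50·(1.42)/(0.585)

Z_L ≈ 121 Ω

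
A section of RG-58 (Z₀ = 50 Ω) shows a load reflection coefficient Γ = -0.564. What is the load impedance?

Z_L = Z_0·(1 + Γ)/(1 − Γ) = 50·(0.436)/(1.56)

Z_L ≈ 13.9 Ω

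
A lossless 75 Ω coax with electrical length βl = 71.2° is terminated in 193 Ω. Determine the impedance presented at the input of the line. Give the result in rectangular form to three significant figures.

Z_in ≈ 32 − j21.3 Ω

tan(βl) = tan(71.2°) = 2.94
Z_in = Z_0·(Z_L + jZ_0·tanβl)/(Z_0 + jZ_L·tanβl)
     = 75·(193 + j220)/(75 + j567)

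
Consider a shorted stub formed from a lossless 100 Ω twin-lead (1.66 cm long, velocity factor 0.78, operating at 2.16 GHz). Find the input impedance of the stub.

Z_in ≈ +j144 Ω

λ = v/f = 0.78·c / 2.16 GHz = 0.108 m
βl = 2π·l/λ = 2π × 0.153 = 55.2°
tan(βl) = 1.44
For a shorted stub, Z_in = jZ_0·tan(βl)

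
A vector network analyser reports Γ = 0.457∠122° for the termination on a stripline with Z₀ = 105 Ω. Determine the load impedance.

Z_L ≈ 49.1 + j48.1 Ω

Z_L = Z_0·(1 + Γ)/(1 − Γ) = 105·(0.758 + j0.388)/(1.24 − j0.388)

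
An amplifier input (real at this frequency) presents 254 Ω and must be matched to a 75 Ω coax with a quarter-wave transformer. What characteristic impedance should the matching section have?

Z_qwt ≈ 138 Ω

Z_qwt = √(Z_0·R_L) = √(75 × 254) = √19050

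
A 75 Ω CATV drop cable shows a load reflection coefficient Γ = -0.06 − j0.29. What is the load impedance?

Z_L = Z_0·(1 + Γ)/(1 − Γ) = 75·(0.94 − j0.29)/(1.06 + j0.29)

Z_L ≈ 56.7 − j36 Ω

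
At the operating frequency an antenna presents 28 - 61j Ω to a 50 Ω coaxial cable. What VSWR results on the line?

Γ = (Z_L − Z_0)/(Z_L + Z_0) = (-22 − j61)/(78 − j61)
|Γ| = 64.8/99 = 0.655
VSWR = (1 + |Γ|)/(1 − |Γ|) = 1.65/0.345

VSWR ≈ 4.8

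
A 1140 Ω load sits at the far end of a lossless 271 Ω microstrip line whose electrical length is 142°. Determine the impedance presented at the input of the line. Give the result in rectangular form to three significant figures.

Z_in ≈ 156 + j300 Ω

tan(βl) = tan(142°) = -0.781
Z_in = Z_0·(Z_L + jZ_0·tanβl)/(Z_0 + jZ_L·tanβl)
     = 271·(1140 − j212)/(271 − j891)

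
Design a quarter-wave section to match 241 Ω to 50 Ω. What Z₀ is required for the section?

Z_qwt ≈ 110 Ω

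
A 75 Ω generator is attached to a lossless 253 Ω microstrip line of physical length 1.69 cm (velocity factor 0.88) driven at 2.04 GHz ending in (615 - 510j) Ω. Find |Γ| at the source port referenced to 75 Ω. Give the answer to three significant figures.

λ = v/f = 0.88·c / 2.04 GHz = 0.129 m
βl = 2π·l/λ = 2π × 0.131 = 47°
tan(βl) = 1.07
Z_in = Z_0·(Z_L + jZ_0·tanβl)/(Z_0 + jZ_L·tanβl) = 78.7 − j140 Ω
Γ_s = (Z_in − Z_s)/(Z_in + Z_s) = (3.73 − j140)/(154 − j140), |Γ_s| = 0.674

|Γ| ≈ 0.674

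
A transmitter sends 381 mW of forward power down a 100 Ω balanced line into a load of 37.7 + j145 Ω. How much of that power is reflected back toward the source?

|Γ| = |(-62.3 + j145)/(137.7 + j145)| = 0.789
|Γ|² = 0.623
P_refl = |Γ|²·P_inc = 237 mW, P_del = (1 − |Γ|²)·P_inc = 144 mW

P_reflected ≈ 237 mW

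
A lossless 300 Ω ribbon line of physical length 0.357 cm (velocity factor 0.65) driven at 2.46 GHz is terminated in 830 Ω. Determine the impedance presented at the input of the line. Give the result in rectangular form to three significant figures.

Z_in ≈ 546 − j352 Ω

λ = v/f = 0.65·c / 2.46 GHz = 0.0793 m
βl = 2π·l/λ = 2π × 0.045 = 16.2°
tan(βl) = tan(16.2°) = 0.291
Z_in = Z_0·(Z_L + jZ_0·tanβl)/(Z_0 + jZ_L·tanβl)
     = 300·(830 + j87.2)/(300 + j241)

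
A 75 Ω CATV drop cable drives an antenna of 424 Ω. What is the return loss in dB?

RL ≈ 3.11 dB

Γ = (424 − 75)/(424 + 75) = 0.699
RL = −20·log₁₀|Γ| = −20·log₁₀(0.699)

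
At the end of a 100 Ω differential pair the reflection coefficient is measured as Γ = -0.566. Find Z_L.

Z_L ≈ 27.7 Ω

Z_L = Z_0·(1 + Γ)/(1 − Γ) = 100·(0.434)/(1.57)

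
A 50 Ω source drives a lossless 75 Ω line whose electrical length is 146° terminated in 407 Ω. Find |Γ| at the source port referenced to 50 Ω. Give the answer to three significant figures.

|Γ| ≈ 0.742

tan(βl) = -0.675
Z_in = Z_0·(Z_L + jZ_0·tanβl)/(Z_0 + jZ_L·tanβl) = 41.1 + j100 Ω
Γ_s = (Z_in − Z_s)/(Z_in + Z_s) = (-8.87 + j100)/(91.1 + j100), |Γ_s| = 0.742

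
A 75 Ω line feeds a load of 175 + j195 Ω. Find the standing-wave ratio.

VSWR ≈ 5.48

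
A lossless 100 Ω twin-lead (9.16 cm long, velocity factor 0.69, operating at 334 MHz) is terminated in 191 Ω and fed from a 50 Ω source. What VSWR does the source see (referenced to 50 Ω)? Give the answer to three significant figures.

λ = v/f = 0.69·c / 334 MHz = 0.62 m
βl = 2π·l/λ = 2π × 0.148 = 53.2°
tan(βl) = 1.34
Z_in = Z_0·(Z_L + jZ_0·tanβl)/(Z_0 + jZ_L·tanβl) = 70.8 − j47.1 Ω
Γ_s = (Z_in − Z_s)/(Z_in + Z_s) = (20.8 − j47.1)/(121 − j47.1), |Γ_s| = 0.397
VSWR = (1 + |Γ_s|)/(1 − |Γ_s|)

VSWR ≈ 2.32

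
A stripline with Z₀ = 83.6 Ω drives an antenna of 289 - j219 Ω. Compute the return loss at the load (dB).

RL ≈ 3.16 dB

Γ = (205.4 − j219)/(372.6 − j219), |Γ| = 0.695
RL = −20·log₁₀|Γ| = −20·log₁₀(0.695)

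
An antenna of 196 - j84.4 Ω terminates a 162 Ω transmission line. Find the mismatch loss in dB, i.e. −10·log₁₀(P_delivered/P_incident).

Γ = (34 − j84.4)/(358 − j84.4), |Γ| = 0.247
|Γ|² = 0.0612, so P_del/P_inc = 1 − |Γ|² = 0.939
ML = −10·log₁₀(1 − |Γ|²)

mismatch loss ≈ 0.274 dB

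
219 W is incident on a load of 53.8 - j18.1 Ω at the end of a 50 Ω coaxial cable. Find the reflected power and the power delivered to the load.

P_reflected ≈ 6.75 W; P_delivered ≈ 212 W

|Γ| = |(3.8 − j18.1)/(103.8 − j18.1)| = 0.176
|Γ|² = 0.0308
P_refl = |Γ|²·P_inc = 6.75 W, P_del = (1 − |Γ|²)·P_inc = 212 W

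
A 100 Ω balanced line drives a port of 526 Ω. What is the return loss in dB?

Γ = (526 − 100)/(526 + 100) = 0.681
RL = −20·log₁₀|Γ| = −20·log₁₀(0.681)

RL ≈ 3.34 dB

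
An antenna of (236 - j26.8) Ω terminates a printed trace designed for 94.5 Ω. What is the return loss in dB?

RL ≈ 7.24 dB

Γ = (141.5 − j26.8)/(330.5 − j26.8), |Γ| = 0.434
RL = −20·log₁₀|Γ| = −20·log₁₀(0.434)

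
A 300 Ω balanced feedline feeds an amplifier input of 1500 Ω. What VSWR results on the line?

VSWR ≈ 5

For a purely resistive load, VSWR = R_L/Z_0 or Z_0/R_L (whichever > 1) = 1500/300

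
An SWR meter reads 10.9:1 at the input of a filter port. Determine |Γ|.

|Γ| ≈ 0.832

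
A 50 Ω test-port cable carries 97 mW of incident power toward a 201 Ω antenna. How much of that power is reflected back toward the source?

Γ = (201 − 50)/(201 + 50) = 0.602
|Γ|² = 0.362
P_refl = |Γ|²·P_inc = 35.1 mW, P_del = (1 − |Γ|²)·P_inc = 61.9 mW

P_reflected ≈ 35.1 mW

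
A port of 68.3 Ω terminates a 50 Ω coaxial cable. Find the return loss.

Γ = (68.3 − 50)/(68.3 + 50) = 0.155
RL = −20·log₁₀|Γ| = −20·log₁₀(0.155)

RL ≈ 16.2 dB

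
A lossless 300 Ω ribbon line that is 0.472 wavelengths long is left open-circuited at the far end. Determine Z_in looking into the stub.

Z_in ≈ +j1690 Ω

βl = 2π × 0.472 = 170°
tan(βl) = -0.178
For an open-circuited stub, Z_in = −jZ_0·cot(βl) = −jZ_0/tan(βl)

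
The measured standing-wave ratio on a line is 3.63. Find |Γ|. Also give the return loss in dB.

|Γ| ≈ 0.568; return loss ≈ 4.91 dB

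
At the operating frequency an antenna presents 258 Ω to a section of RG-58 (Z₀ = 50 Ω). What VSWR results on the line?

VSWR ≈ 5.16

For a purely resistive load, VSWR = R_L/Z_0 or Z_0/R_L (whichever > 1) = 258/50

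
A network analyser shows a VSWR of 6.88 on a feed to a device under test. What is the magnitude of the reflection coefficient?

|Γ| ≈ 0.746

|Γ| = (S − 1)/(S + 1) = (6.88 − 1)/(6.88 + 1) = 5.88/7.88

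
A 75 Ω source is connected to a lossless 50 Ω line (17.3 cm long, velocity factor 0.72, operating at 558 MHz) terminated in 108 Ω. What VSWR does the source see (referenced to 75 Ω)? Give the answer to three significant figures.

λ = v/f = 0.72·c / 558 MHz = 0.387 m
βl = 2π·l/λ = 2π × 0.447 = 161°
tan(βl) = -0.346
Z_in = Z_0·(Z_L + jZ_0·tanβl)/(Z_0 + jZ_L·tanβl) = 77.5 + j40.7 Ω
Γ_s = (Z_in − Z_s)/(Z_in + Z_s) = (2.54 + j40.7)/(153 + j40.7), |Γ_s| = 0.258
VSWR = (1 + |Γ_s|)/(1 − |Γ_s|)

VSWR ≈ 1.7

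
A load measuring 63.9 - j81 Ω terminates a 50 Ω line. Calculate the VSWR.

Γ = (Z_L − Z_0)/(Z_L + Z_0) = (13.9 − j81)/(113.9 − j81)
|Γ| = 82.2/140 = 0.588
VSWR = (1 + |Γ|)/(1 − |Γ|) = 1.59/0.412

VSWR ≈ 3.85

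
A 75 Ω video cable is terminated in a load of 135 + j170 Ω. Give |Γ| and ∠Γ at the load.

Γ = (Z_L − Z_0)/(Z_L + Z_0) = (60 + j170)/(210 + j170)
|Γ| = 180/270 = 0.667

Γ ≈ 0.667 ∠ 31.6°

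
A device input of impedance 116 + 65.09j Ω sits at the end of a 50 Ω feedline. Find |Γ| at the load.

|Γ| ≈ 0.52

Γ = (Z_L − Z_0)/(Z_L + Z_0) = (66 + j65.09)/(166 + j65.09)
|Γ| = 92.7/178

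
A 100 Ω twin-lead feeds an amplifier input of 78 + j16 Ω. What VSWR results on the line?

VSWR ≈ 1.36

Γ = (Z_L − Z_0)/(Z_L + Z_0) = (-22 + j16)/(178 + j16)
|Γ| = 27.2/179 = 0.152
VSWR = (1 + |Γ|)/(1 − |Γ|) = 1.15/0.848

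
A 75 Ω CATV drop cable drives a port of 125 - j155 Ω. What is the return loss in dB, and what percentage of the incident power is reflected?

RL ≈ 3.83 dB; 41.4% of incident power reflected

Γ = (50 − j155)/(200 − j155), |Γ| = 0.644
RL = −20·log₁₀(0.644) = 3.83 dB
P_refl/P_inc = |Γ|² = 0.414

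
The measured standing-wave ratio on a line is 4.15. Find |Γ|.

|Γ| ≈ 0.612

|Γ| = (S − 1)/(S + 1) = (4.15 − 1)/(4.15 + 1) = 3.15/5.15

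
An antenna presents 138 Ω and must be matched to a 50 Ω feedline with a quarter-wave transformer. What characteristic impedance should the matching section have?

Z_qwt ≈ 83.1 Ω

Z_qwt = √(Z_0·R_L) = √(50 × 138) = √6900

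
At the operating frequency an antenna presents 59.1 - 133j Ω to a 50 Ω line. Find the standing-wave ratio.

VSWR ≈ 7.89

Γ = (Z_L − Z_0)/(Z_L + Z_0) = (9.1 − j133)/(109.1 − j133)
|Γ| = 133/172 = 0.775
VSWR = (1 + |Γ|)/(1 − |Γ|) = 1.77/0.225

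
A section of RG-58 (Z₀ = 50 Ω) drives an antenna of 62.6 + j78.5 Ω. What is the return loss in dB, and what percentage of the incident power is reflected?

RL ≈ 4.74 dB; 33.5% of incident power reflected

Γ = (12.6 + j78.5)/(112.6 + j78.5), |Γ| = 0.579
RL = −20·log₁₀(0.579) = 4.74 dB
P_refl/P_inc = |Γ|² = 0.335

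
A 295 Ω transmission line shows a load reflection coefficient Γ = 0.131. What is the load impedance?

Z_L = Z_0·(1 + Γ)/(1 − Γ) = 295·(1.13)/(0.869)

Z_L ≈ 384 Ω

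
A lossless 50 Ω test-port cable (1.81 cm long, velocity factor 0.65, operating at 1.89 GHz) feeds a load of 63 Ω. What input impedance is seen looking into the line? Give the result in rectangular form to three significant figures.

λ = v/f = 0.65·c / 1.89 GHz = 0.103 m
βl = 2π·l/λ = 2π × 0.175 = 63.2°
tan(βl) = tan(63.2°) = 1.98
Z_in = Z_0·(Z_L + jZ_0·tanβl)/(Z_0 + jZ_L·tanβl)
     = 50·(63 + j98.8)/(50 + j124)

Z_in ≈ 42.9 − j8.06 Ω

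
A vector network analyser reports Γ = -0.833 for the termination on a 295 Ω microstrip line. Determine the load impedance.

Z_L ≈ 26.9 Ω

Z_L = Z_0·(1 + Γ)/(1 − Γ) = 295·(0.167)/(1.83)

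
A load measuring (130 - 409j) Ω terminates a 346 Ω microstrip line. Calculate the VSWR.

VSWR ≈ 6.6

Γ = (Z_L − Z_0)/(Z_L + Z_0) = (-216 − j409)/(476 − j409)
|Γ| = 463/628 = 0.737
VSWR = (1 + |Γ|)/(1 − |Γ|) = 1.74/0.263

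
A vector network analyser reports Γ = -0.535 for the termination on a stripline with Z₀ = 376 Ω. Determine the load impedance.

Z_L ≈ 114 Ω

Z_L = Z_0·(1 + Γ)/(1 − Γ) = 376·(0.465)/(1.54)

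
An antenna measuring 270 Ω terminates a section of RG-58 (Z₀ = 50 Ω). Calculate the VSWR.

VSWR ≈ 5.4

For a purely resistive load, VSWR = R_L/Z_0 or Z_0/R_L (whichever > 1) = 270/50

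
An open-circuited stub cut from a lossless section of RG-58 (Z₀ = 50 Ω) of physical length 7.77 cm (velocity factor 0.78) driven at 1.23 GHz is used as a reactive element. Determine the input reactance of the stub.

λ = v/f = 0.78·c / 1.23 GHz = 0.19 m
βl = 2π·l/λ = 2π × 0.408 = 147°
tan(βl) = -0.649
For an open-circuited stub, Z_in = −jZ_0·cot(βl) = −jZ_0/tan(βl)

X_in ≈ 77.1 Ω (inductive)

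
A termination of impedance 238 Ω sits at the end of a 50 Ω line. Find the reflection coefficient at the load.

Γ = (Z_L − Z_0)/(Z_L + Z_0) = (238 − 50)/(238 + 50) = 188/288

Γ = 0.653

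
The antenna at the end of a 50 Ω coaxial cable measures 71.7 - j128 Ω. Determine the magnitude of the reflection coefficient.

|Γ| ≈ 0.735

Γ = (Z_L − Z_0)/(Z_L + Z_0) = (21.7 − j128)/(121.7 − j128)
|Γ| = 130/177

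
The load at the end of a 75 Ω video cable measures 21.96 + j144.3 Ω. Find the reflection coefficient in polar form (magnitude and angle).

Γ ≈ 0.884 ∠ 54.1°

Γ = (Z_L − Z_0)/(Z_L + Z_0) = (-53.04 + j144.3)/(96.96 + j144.3)
|Γ| = 154/174 = 0.884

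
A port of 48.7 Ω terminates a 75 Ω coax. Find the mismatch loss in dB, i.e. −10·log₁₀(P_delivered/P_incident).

Γ = (48.7 − 75)/(48.7 + 75) = -0.213
|Γ|² = 0.0452, so P_del/P_inc = 1 − |Γ|² = 0.955
ML = −10·log₁₀(1 − |Γ|²)

mismatch loss ≈ 0.201 dB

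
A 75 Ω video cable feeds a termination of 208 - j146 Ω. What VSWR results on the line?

VSWR ≈ 4.27

Γ = (Z_L − Z_0)/(Z_L + Z_0) = (133 − j146)/(283 − j146)
|Γ| = 197/318 = 0.62
VSWR = (1 + |Γ|)/(1 − |Γ|) = 1.62/0.38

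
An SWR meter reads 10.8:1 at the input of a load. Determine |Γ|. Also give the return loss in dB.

|Γ| = (S − 1)/(S + 1) = (10.8 − 1)/(10.8 + 1) = 9.8/11.8
RL = −20·log₁₀|Γ| = −20·log₁₀(0.831)

|Γ| ≈ 0.831; return loss ≈ 1.61 dB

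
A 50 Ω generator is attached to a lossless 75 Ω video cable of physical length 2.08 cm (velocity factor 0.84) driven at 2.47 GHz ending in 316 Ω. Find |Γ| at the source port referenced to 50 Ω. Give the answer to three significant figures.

|Γ| ≈ 0.514

λ = v/f = 0.84·c / 2.47 GHz = 0.102 m
βl = 2π·l/λ = 2π × 0.204 = 73.4°
tan(βl) = 3.35
Z_in = Z_0·(Z_L + jZ_0·tanβl)/(Z_0 + jZ_L·tanβl) = 19.3 − j21 Ω
Γ_s = (Z_in − Z_s)/(Z_in + Z_s) = (-30.7 − j21)/(69.3 − j21), |Γ_s| = 0.514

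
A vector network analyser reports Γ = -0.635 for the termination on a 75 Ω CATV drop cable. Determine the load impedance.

Z_L ≈ 16.7 Ω

Z_L = Z_0·(1 + Γ)/(1 − Γ) = 75·(0.365)/(1.64)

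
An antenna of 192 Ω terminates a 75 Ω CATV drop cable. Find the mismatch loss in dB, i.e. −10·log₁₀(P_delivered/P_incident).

Γ = (192 − 75)/(192 + 75) = 0.438
|Γ|² = 0.192, so P_del/P_inc = 1 − |Γ|² = 0.808
ML = −10·log₁₀(1 − |Γ|²)

mismatch loss ≈ 0.926 dB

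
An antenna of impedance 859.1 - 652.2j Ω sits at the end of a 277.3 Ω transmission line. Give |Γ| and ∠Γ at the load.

Γ ≈ 0.667 ∠ -18.4°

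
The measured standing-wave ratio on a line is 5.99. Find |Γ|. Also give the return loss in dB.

|Γ| = (S − 1)/(S + 1) = (5.99 − 1)/(5.99 + 1) = 4.99/6.99
RL = −20·log₁₀|Γ| = −20·log₁₀(0.714)

|Γ| ≈ 0.714; return loss ≈ 2.93 dB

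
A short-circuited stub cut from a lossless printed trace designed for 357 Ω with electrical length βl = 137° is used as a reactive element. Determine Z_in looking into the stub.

tan(βl) = -0.933
For a short-circuited stub, Z_in = jZ_0·tan(βl)

Z_in ≈ −j333 Ω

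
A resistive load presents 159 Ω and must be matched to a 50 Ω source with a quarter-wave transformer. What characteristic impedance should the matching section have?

Z_qwt ≈ 89.2 Ω

Z_qwt = √(Z_0·R_L) = √(50 × 159) = √7950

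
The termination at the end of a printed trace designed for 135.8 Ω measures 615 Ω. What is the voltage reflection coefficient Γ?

Γ = (Z_L − Z_0)/(Z_L + Z_0) = (615 − 135.8)/(615 + 135.8) = 479.2/750.8

Γ = 0.638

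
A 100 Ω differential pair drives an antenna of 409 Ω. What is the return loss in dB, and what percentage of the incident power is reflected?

RL ≈ 4.34 dB; 36.9% of incident power reflected

Γ = (409 − 100)/(409 + 100) = 0.607
RL = −20·log₁₀(0.607) = 4.34 dB
P_refl/P_inc = |Γ|² = 0.369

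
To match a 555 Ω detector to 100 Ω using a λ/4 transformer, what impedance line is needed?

Z_qwt ≈ 236 Ω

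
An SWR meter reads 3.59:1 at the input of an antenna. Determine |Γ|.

|Γ| = (S − 1)/(S + 1) = (3.59 − 1)/(3.59 + 1) = 2.59/4.59

|Γ| ≈ 0.564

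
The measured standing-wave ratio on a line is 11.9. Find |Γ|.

|Γ| ≈ 0.845

|Γ| = (S − 1)/(S + 1) = (11.9 − 1)/(11.9 + 1) = 10.9/12.9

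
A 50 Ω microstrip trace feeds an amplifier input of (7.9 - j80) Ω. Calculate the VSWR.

VSWR ≈ 22.6

Γ = (Z_L − Z_0)/(Z_L + Z_0) = (-42.1 − j80)/(57.9 − j80)
|Γ| = 90.4/98.8 = 0.915
VSWR = (1 + |Γ|)/(1 − |Γ|) = 1.92/0.0846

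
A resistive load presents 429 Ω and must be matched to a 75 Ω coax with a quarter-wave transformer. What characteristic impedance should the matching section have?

Z_qwt ≈ 179 Ω

Z_qwt = √(Z_0·R_L) = √(75 × 429) = √32180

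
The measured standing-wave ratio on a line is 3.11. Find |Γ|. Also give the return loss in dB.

|Γ| = (S − 1)/(S + 1) = (3.11 − 1)/(3.11 + 1) = 2.11/4.11
RL = −20·log₁₀|Γ| = −20·log₁₀(0.513)

|Γ| ≈ 0.513; return loss ≈ 5.79 dB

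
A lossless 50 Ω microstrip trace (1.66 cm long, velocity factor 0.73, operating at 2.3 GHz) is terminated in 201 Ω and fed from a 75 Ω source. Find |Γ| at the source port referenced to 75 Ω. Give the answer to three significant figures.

λ = v/f = 0.73·c / 2.3 GHz = 0.0952 m
βl = 2π·l/λ = 2π × 0.174 = 62.8°
tan(βl) = 1.94
Z_in = Z_0·(Z_L + jZ_0·tanβl)/(Z_0 + jZ_L·tanβl) = 15.5 − j23.8 Ω
Γ_s = (Z_in − Z_s)/(Z_in + Z_s) = (-59.5 − j23.8)/(90.5 − j23.8), |Γ_s| = 0.685

|Γ| ≈ 0.685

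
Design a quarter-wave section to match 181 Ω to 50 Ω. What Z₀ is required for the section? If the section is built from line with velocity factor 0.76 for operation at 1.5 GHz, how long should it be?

Z_qwt ≈ 95.1 Ω; length ≈ 3.8 cm

Z_qwt = √(Z_0·R_L) = √(50 × 181) = √9050
λ = 0.76·c/f = 0.152 m, so l = λ/4 = 0.038 m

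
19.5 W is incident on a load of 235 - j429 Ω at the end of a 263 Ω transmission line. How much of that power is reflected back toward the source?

|Γ| = |(-28 − j429)/(498 − j429)| = 0.654
|Γ|² = 0.428
P_refl = |Γ|²·P_inc = 8.34 W, P_del = (1 − |Γ|²)·P_inc = 11.2 W

P_reflected ≈ 8.34 W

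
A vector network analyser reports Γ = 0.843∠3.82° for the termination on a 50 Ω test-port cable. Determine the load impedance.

Z_L ≈ 510 + j198 Ω

Z_L = Z_0·(1 + Γ)/(1 − Γ) = 50·(1.84 + j0.0562)/(0.159 − j0.0562)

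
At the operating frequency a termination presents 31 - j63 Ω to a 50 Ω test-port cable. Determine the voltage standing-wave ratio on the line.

Γ = (Z_L − Z_0)/(Z_L + Z_0) = (-19 − j63)/(81 − j63)
|Γ| = 65.8/103 = 0.641
VSWR = (1 + |Γ|)/(1 − |Γ|) = 1.64/0.359

VSWR ≈ 4.57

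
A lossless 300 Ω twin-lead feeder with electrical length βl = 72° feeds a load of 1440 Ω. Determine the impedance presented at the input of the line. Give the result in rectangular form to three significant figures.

Z_in ≈ 68.8 − j92.8 Ω

tan(βl) = tan(72°) = 3.08
Z_in = Z_0·(Z_L + jZ_0·tanβl)/(Z_0 + jZ_L·tanβl)
     = 300·(1440 + j923)/(300 + j4430)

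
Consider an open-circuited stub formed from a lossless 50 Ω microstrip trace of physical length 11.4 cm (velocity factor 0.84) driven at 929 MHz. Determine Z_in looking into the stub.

λ = v/f = 0.84·c / 929 MHz = 0.271 m
βl = 2π·l/λ = 2π × 0.42 = 151°
tan(βl) = -0.548
For an open-circuited stub, Z_in = −jZ_0·cot(βl) = −jZ_0/tan(βl)

Z_in ≈ +j91.3 Ω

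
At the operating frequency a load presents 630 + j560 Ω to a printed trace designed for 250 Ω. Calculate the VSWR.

VSWR ≈ 4.69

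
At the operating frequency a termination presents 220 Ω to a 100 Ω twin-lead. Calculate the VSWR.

For a purely resistive load, VSWR = R_L/Z_0 or Z_0/R_L (whichever > 1) = 220/100

VSWR ≈ 2.2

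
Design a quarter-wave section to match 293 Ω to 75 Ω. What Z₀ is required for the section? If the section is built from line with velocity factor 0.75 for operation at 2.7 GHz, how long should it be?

Z_qwt ≈ 148 Ω; length ≈ 2.08 cm

Z_qwt = √(Z_0·R_L) = √(75 × 293) = √21980
λ = 0.75·c/f = 0.0833 m, so l = λ/4 = 0.0208 m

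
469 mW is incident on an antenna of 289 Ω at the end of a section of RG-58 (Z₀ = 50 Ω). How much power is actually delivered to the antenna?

Γ = (289 − 50)/(289 + 50) = 0.705
|Γ|² = 0.497
P_refl = |Γ|²·P_inc = 233 mW, P_del = (1 − |Γ|²)·P_inc = 236 mW

P_delivered ≈ 236 mW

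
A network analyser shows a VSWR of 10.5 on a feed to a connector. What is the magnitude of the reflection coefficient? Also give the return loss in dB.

|Γ| ≈ 0.826; return loss ≈ 1.66 dB

|Γ| = (S − 1)/(S + 1) = (10.5 − 1)/(10.5 + 1) = 9.5/11.5
RL = −20·log₁₀|Γ| = −20·log₁₀(0.826)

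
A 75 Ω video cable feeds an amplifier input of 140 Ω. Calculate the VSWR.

VSWR ≈ 1.87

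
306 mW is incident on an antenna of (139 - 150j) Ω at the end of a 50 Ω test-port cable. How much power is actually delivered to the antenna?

P_delivered ≈ 146 mW

|Γ| = |(89 − j150)/(189 − j150)| = 0.723
|Γ|² = 0.523
P_refl = |Γ|²·P_inc = 160 mW, P_del = (1 − |Γ|²)·P_inc = 146 mW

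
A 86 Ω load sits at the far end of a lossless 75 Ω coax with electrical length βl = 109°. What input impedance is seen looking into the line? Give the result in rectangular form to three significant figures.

Z_in ≈ 67.1 + j5.67 Ω

tan(βl) = tan(109°) = -2.9
Z_in = Z_0·(Z_L + jZ_0·tanβl)/(Z_0 + jZ_L·tanβl)
     = 75·(86 − j218)/(75 − j250)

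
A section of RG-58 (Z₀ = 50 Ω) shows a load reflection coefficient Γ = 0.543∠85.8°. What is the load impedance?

Z_L = Z_0·(1 + Γ)/(1 − Γ) = 50·(1.04 + j0.542)/(0.96 − j0.542)

Z_L ≈ 29 + j44.6 Ω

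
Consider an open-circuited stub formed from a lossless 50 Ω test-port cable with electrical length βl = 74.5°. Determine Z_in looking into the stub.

tan(βl) = 3.61
For an open-circuited stub, Z_in = −jZ_0·cot(βl) = −jZ_0/tan(βl)

Z_in ≈ −j13.9 Ω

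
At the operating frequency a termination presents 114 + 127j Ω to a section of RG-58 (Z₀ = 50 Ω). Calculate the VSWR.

VSWR ≈ 5.36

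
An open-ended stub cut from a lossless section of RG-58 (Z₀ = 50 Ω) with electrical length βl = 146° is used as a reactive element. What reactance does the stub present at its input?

tan(βl) = -0.675
For an open-ended stub, Z_in = −jZ_0·cot(βl) = −jZ_0/tan(βl)

X_in ≈ 74.1 Ω (inductive)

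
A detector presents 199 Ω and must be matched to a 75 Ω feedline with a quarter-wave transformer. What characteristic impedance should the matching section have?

Z_qwt = √(Z_0·R_L) = √(75 × 199) = √14920

Z_qwt ≈ 122 Ω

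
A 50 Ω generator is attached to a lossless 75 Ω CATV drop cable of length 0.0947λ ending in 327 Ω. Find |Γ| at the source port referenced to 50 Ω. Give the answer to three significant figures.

|Γ| ≈ 0.689

βl = 2π × 0.0947 = 34.1°
tan(βl) = 0.677
Z_in = Z_0·(Z_L + jZ_0·tanβl)/(Z_0 + jZ_L·tanβl) = 49.1 − j94.2 Ω
Γ_s = (Z_in − Z_s)/(Z_in + Z_s) = (-0.889 − j94.2)/(99.1 − j94.2), |Γ_s| = 0.689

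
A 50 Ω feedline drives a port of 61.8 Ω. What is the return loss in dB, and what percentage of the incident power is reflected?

RL ≈ 19.5 dB; 1.11% of incident power reflected

Γ = (61.8 − 50)/(61.8 + 50) = 0.106
RL = −20·log₁₀(0.106) = 19.5 dB
P_refl/P_inc = |Γ|² = 0.0111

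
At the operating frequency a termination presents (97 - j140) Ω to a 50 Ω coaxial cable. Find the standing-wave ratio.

VSWR ≈ 6.34

Γ = (Z_L − Z_0)/(Z_L + Z_0) = (47 − j140)/(147 − j140)
|Γ| = 148/203 = 0.727
VSWR = (1 + |Γ|)/(1 − |Γ|) = 1.73/0.273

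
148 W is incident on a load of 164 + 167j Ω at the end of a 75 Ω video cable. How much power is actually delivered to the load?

P_delivered ≈ 85.7 W

|Γ| = |(89 + j167)/(239 + j167)| = 0.649
|Γ|² = 0.421
P_refl = |Γ|²·P_inc = 62.3 W, P_del = (1 − |Γ|²)·P_inc = 85.7 W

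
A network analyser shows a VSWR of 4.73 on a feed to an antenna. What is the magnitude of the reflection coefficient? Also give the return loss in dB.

|Γ| ≈ 0.651; return loss ≈ 3.73 dB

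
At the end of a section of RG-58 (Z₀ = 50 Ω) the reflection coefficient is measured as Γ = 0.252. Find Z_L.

Z_L = Z_0·(1 + Γ)/(1 − Γ) = 50·(1.25)/(0.748)

Z_L ≈ 83.7 Ω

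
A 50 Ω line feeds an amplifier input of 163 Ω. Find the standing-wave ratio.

VSWR ≈ 3.26

Γ = (163 − 50)/(163 + 50) = 0.531
VSWR = (1 + 0.531)/(1 − 0.531)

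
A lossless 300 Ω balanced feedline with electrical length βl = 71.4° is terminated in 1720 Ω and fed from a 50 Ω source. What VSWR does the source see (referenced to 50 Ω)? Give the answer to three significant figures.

tan(βl) = 2.97
Z_in = Z_0·(Z_L + jZ_0·tanβl)/(Z_0 + jZ_L·tanβl) = 58.1 − j97.6 Ω
Γ_s = (Z_in − Z_s)/(Z_in + Z_s) = (8.05 − j97.6)/(108 − j97.6), |Γ_s| = 0.672
VSWR = (1 + |Γ_s|)/(1 − |Γ_s|)

VSWR ≈ 5.11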